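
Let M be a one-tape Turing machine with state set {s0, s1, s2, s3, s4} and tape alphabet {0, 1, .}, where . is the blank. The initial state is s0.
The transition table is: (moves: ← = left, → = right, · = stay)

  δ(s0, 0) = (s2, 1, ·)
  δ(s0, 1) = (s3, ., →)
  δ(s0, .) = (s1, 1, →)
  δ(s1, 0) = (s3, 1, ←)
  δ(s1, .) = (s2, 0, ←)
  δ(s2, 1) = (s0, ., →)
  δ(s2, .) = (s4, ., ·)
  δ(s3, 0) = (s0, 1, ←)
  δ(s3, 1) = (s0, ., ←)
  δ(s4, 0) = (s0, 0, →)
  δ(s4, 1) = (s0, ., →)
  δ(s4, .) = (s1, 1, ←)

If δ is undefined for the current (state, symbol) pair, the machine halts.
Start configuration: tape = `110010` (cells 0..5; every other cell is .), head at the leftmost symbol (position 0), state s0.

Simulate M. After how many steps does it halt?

14

s0 | [1]10010   read 1 → write ., move →, go to s3
s3 | .[1]0010   read 1 → write ., move ←, go to s0
s0 | [.].0010   read . → write 1, move →, go to s1
s1 | 1[.]0010   read . → write 0, move ←, go to s2
s2 | [1]00010   read 1 → write ., move →, go to s0
s0 | .[0]0010   read 0 → write 1, move ·, go to s2
s2 | .[1]0010   read 1 → write ., move →, go to s0
s0 | ..[0]010   read 0 → write 1, move ·, go to s2
s2 | ..[1]010   read 1 → write ., move →, go to s0
s0 | ...[0]10   read 0 → write 1, move ·, go to s2
s2 | ...[1]10   read 1 → write ., move →, go to s0
s0 | ....[1]0   read 1 → write ., move →, go to s3
s3 | .....[0]   read 0 → write 1, move ←, go to s0
s0 | ....[.]1   read . → write 1, move →, go to s1
s1 | ....1[1]
M halts after 14 transitions.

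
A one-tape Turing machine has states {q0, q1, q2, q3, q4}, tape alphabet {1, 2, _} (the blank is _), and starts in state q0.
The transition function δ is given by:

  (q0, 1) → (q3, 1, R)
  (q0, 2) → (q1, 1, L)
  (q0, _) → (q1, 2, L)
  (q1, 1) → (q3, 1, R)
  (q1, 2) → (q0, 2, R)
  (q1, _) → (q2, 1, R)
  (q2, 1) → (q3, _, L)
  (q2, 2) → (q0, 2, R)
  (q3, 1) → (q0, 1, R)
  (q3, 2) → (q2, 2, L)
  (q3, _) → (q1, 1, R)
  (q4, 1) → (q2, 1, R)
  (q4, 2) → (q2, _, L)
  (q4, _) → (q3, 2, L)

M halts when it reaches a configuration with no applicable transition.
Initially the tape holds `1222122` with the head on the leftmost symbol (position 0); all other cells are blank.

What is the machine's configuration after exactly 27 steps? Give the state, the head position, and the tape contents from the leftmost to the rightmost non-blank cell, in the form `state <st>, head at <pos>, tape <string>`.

state=q0 head=0 tape=__[1]222122   (q0,1)→(q3,1,R)
state=q3 head=1 tape=__1[2]22122   (q3,2)→(q2,2,L)
state=q2 head=0 tape=__[1]222122   (q2,1)→(q3,_,L)
state=q3 head=-1 tape=_[_]_222122   (q3,_)→(q1,1,R)
state=q1 head=0 tape=_1[_]222122   (q1,_)→(q2,1,R)
state=q2 head=1 tape=_11[2]22122   (q2,2)→(q0,2,R)
state=q0 head=2 tape=_112[2]2122   (q0,2)→(q1,1,L)
state=q1 head=1 tape=_11[2]12122   (q1,2)→(q0,2,R)
state=q0 head=2 tape=_112[1]2122   (q0,1)→(q3,1,R)
state=q3 head=3 tape=_1121[2]122   (q3,2)→(q2,2,L)
state=q2 head=2 tape=_112[1]2122   (q2,1)→(q3,_,L)
state=q3 head=1 tape=_11[2]_2122   (q3,2)→(q2,2,L)
state=q2 head=0 tape=_1[1]2_2122   (q2,1)→(q3,_,L)
state=q3 head=-1 tape=_[1]_2_2122   (q3,1)→(q0,1,R)
state=q0 head=0 tape=_1[_]2_2122   (q0,_)→(q1,2,L)
state=q1 head=-1 tape=_[1]22_2122   (q1,1)→(q3,1,R)
state=q3 head=0 tape=_1[2]2_2122   (q3,2)→(q2,2,L)
state=q2 head=-1 tape=_[1]22_2122   (q2,1)→(q3,_,L)
state=q3 head=-2 tape=[_]_22_2122   (q3,_)→(q1,1,R)
state=q1 head=-1 tape=1[_]22_2122   (q1,_)→(q2,1,R)
state=q2 head=0 tape=11[2]2_2122   (q2,2)→(q0,2,R)
state=q0 head=1 tape=112[2]_2122   (q0,2)→(q1,1,L)
state=q1 head=0 tape=11[2]1_2122   (q1,2)→(q0,2,R)
state=q0 head=1 tape=112[1]_2122   (q0,1)→(q3,1,R)
state=q3 head=2 tape=1121[_]2122   (q3,_)→(q1,1,R)
state=q1 head=3 tape=11211[2]122   (q1,2)→(q0,2,R)
state=q0 head=4 tape=112112[1]22   (q0,1)→(q3,1,R)
state=q3 head=5 tape=1121121[2]2
After 27 steps: state q3, head at 5, tape 112112122.

state q3, head at 5, tape 112112122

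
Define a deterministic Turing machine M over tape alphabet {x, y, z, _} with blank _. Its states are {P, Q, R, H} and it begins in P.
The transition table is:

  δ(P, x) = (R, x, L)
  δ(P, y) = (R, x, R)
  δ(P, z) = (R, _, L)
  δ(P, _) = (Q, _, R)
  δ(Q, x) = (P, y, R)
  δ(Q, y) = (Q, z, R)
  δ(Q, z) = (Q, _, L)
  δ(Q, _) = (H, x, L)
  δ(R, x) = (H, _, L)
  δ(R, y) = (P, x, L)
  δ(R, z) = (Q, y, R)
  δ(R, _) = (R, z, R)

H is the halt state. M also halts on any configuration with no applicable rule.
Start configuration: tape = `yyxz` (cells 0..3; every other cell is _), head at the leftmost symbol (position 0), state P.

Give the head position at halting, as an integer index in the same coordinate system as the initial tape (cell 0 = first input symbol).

-1

P | _[y]yxz   read y → write x, move R, go to R
R | _x[y]xz   read y → write x, move L, go to P
P | _[x]xxz   read x → write x, move L, go to R
R | [_]xxxz   read _ → write z, move R, go to R
R | z[x]xxz   read x → write _, move L, go to H
H | [z]_xxz
At halt the head is at cell -1.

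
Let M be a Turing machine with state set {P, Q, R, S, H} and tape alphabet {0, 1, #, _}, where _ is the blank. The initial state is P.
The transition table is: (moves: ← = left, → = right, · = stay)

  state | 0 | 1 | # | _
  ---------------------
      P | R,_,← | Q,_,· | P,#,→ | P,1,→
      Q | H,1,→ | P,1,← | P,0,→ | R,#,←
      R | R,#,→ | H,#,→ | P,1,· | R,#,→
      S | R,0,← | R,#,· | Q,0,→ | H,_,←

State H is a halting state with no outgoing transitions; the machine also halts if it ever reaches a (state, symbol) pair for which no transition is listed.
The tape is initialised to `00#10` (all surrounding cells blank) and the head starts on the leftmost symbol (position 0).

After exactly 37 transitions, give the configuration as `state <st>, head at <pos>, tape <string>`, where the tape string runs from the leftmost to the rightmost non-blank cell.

state R, head at -5, tape #######10

state=P head=0 tape=_____[0]0#10   (P,0)→(R,_,←)
state=R head=-1 tape=____[_]_0#10   (R,_)→(R,#,→)
state=R head=0 tape=____#[_]0#10   (R,_)→(R,#,→)
state=R head=1 tape=____##[0]#10   (R,0)→(R,#,→)
state=R head=2 tape=____###[#]10   (R,#)→(P,1,·)
state=P head=2 tape=____###[1]10   (P,1)→(Q,_,·)
state=Q head=2 tape=____###[_]10   (Q,_)→(R,#,←)
state=R head=1 tape=____##[#]#10   (R,#)→(P,1,·)
state=P head=1 tape=____##[1]#10   (P,1)→(Q,_,·)
state=Q head=1 tape=____##[_]#10   (Q,_)→(R,#,←)
state=R head=0 tape=____#[#]##10   (R,#)→(P,1,·)
state=P head=0 tape=____#[1]##10   (P,1)→(Q,_,·)
state=Q head=0 tape=____#[_]##10   (Q,_)→(R,#,←)
state=R head=-1 tape=____[#]###10   (R,#)→(P,1,·)
state=P head=-1 tape=____[1]###10   (P,1)→(Q,_,·)
state=Q head=-1 tape=____[_]###10   (Q,_)→(R,#,←)
state=R head=-2 tape=___[_]####10   (R,_)→(R,#,→)
state=R head=-1 tape=___#[#]###10   (R,#)→(P,1,·)
state=P head=-1 tape=___#[1]###10   (P,1)→(Q,_,·)
state=Q head=-1 tape=___#[_]###10   (Q,_)→(R,#,←)
state=R head=-2 tape=___[#]####10   (R,#)→(P,1,·)
state=P head=-2 tape=___[1]####10   (P,1)→(Q,_,·)
state=Q head=-2 tape=___[_]####10   (Q,_)→(R,#,←)
state=R head=-3 tape=__[_]#####10   (R,_)→(R,#,→)
state=R head=-2 tape=__#[#]####10   (R,#)→(P,1,·)
state=P head=-2 tape=__#[1]####10   (P,1)→(Q,_,·)
state=Q head=-2 tape=__#[_]####10   (Q,_)→(R,#,←)
state=R head=-3 tape=__[#]#####10   (R,#)→(P,1,·)
state=P head=-3 tape=__[1]#####10   (P,1)→(Q,_,·)
state=Q head=-3 tape=__[_]#####10   (Q,_)→(R,#,←)
state=R head=-4 tape=_[_]######10   (R,_)→(R,#,→)
state=R head=-3 tape=_#[#]#####10   (R,#)→(P,1,·)
state=P head=-3 tape=_#[1]#####10   (P,1)→(Q,_,·)
state=Q head=-3 tape=_#[_]#####10   (Q,_)→(R,#,←)
state=R head=-4 tape=_[#]######10   (R,#)→(P,1,·)
state=P head=-4 tape=_[1]######10   (P,1)→(Q,_,·)
state=Q head=-4 tape=_[_]######10   (Q,_)→(R,#,←)
state=R head=-5 tape=[_]#######10
After 37 steps: state R, head at -5, tape #######10.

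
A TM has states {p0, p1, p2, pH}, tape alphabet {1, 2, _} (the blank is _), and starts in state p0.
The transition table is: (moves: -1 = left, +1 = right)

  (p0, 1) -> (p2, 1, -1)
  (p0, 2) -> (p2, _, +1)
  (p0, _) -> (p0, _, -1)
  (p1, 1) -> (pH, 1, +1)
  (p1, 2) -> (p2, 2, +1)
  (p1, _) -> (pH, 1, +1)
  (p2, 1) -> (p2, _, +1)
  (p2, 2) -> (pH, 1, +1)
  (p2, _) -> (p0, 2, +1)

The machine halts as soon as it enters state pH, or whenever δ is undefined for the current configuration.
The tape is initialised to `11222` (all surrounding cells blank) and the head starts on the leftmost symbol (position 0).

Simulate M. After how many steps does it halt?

4

state=p0 head=0 tape=_[1]1222   (p0,1)→(p2,1,-1)
state=p2 head=-1 tape=[_]11222   (p2,_)→(p0,2,+1)
state=p0 head=0 tape=2[1]1222   (p0,1)→(p2,1,-1)
state=p2 head=-1 tape=[2]11222   (p2,2)→(pH,1,+1)
state=pH head=0 tape=1[1]1222
M halts after 4 transitions.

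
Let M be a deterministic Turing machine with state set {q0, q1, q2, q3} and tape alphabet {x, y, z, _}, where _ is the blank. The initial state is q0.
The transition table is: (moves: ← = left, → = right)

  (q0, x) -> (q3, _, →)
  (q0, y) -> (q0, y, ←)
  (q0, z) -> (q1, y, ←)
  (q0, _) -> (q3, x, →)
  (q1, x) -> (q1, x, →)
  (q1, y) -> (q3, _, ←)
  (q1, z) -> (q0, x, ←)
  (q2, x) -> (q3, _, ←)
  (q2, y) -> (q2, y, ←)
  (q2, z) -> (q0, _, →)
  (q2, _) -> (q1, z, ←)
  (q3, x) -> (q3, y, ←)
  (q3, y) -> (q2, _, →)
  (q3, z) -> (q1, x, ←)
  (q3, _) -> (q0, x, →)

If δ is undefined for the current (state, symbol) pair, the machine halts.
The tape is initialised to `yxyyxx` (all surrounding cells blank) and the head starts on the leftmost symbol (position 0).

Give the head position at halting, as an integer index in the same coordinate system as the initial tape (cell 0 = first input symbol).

1

q0 | _[y]xyyxx   read y → write y, move ←, go to q0
q0 | [_]yxyyxx   read _ → write x, move →, go to q3
q3 | x[y]xyyxx   read y → write _, move →, go to q2
q2 | x_[x]yyxx   read x → write _, move ←, go to q3
q3 | x[_]_yyxx   read _ → write x, move →, go to q0
q0 | xx[_]yyxx   read _ → write x, move →, go to q3
q3 | xxx[y]yxx   read y → write _, move →, go to q2
q2 | xxx_[y]xx   read y → write y, move ←, go to q2
q2 | xxx[_]yxx   read _ → write z, move ←, go to q1
q1 | xx[x]zyxx   read x → write x, move →, go to q1
q1 | xxx[z]yxx   read z → write x, move ←, go to q0
q0 | xx[x]xyxx   read x → write _, move →, go to q3
q3 | xx_[x]yxx   read x → write y, move ←, go to q3
q3 | xx[_]yyxx   read _ → write x, move →, go to q0
q0 | xxx[y]yxx   read y → write y, move ←, go to q0
q0 | xx[x]yyxx   read x → write _, move →, go to q3
q3 | xx_[y]yxx   read y → write _, move →, go to q2
q2 | xx__[y]xx   read y → write y, move ←, go to q2
q2 | xx_[_]yxx   read _ → write z, move ←, go to q1
q1 | xx[_]zyxx
At halt the head is at cell 1.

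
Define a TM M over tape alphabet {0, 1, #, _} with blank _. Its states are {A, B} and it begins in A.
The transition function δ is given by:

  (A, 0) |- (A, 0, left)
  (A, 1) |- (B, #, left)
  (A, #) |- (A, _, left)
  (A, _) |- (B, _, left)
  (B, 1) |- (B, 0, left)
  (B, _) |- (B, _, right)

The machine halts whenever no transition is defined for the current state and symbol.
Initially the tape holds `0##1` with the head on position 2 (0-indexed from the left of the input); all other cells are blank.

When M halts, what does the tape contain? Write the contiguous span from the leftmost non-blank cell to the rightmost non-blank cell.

0__1

state=A head=2 tape=__0#[#]1   (A,#)→(A,_,left)
state=A head=1 tape=__0[#]_1   (A,#)→(A,_,left)
state=A head=0 tape=__[0]__1   (A,0)→(A,0,left)
state=A head=-1 tape=_[_]0__1   (A,_)→(B,_,left)
state=B head=-2 tape=[_]_0__1   (B,_)→(B,_,right)
state=B head=-1 tape=_[_]0__1   (B,_)→(B,_,right)
state=B head=0 tape=__[0]__1
The non-blank tape span at halt is 0__1.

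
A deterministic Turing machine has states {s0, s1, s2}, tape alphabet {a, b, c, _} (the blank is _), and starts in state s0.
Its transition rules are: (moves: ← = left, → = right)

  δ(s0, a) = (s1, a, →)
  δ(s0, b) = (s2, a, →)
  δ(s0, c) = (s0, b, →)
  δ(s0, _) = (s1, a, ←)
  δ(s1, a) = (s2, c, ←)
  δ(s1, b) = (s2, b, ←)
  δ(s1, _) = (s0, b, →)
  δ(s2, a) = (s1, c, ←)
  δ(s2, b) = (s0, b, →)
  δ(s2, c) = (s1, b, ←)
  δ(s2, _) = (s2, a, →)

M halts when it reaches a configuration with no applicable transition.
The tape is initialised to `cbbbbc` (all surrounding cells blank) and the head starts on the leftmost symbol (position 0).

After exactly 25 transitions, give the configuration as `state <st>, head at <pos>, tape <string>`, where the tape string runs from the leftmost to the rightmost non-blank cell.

state s1, head at 7, tape bababbbba

s0 | [c]bbbbc___   read c → write b, move →, go to s0
s0 | b[b]bbbc___   read b → write a, move →, go to s2
s2 | ba[b]bbc___   read b → write b, move →, go to s0
s0 | bab[b]bc___   read b → write a, move →, go to s2
s2 | baba[b]c___   read b → write b, move →, go to s0
s0 | babab[c]___   read c → write b, move →, go to s0
s0 | bababb[_]__   read _ → write a, move ←, go to s1
s1 | babab[b]a__   read b → write b, move ←, go to s2
s2 | baba[b]ba__   read b → write b, move →, go to s0
s0 | babab[b]a__   read b → write a, move →, go to s2
s2 | bababa[a]__   read a → write c, move ←, go to s1
s1 | babab[a]c__   read a → write c, move ←, go to s2
s2 | baba[b]cc__   read b → write b, move →, go to s0
s0 | babab[c]c__   read c → write b, move →, go to s0
s0 | bababb[c]__   read c → write b, move →, go to s0
s0 | bababbb[_]_   read _ → write a, move ←, go to s1
s1 | bababb[b]a_   read b → write b, move ←, go to s2
s2 | babab[b]ba_   read b → write b, move →, go to s0
s0 | bababb[b]a_   read b → write a, move →, go to s2
s2 | bababba[a]_   read a → write c, move ←, go to s1
s1 | bababb[a]c_   read a → write c, move ←, go to s2
s2 | babab[b]cc_   read b → write b, move →, go to s0
s0 | bababb[c]c_   read c → write b, move →, go to s0
s0 | bababbb[c]_   read c → write b, move →, go to s0
s0 | bababbbb[_]   read _ → write a, move ←, go to s1
s1 | bababbb[b]a
After 25 steps: state s1, head at 7, tape bababbbba.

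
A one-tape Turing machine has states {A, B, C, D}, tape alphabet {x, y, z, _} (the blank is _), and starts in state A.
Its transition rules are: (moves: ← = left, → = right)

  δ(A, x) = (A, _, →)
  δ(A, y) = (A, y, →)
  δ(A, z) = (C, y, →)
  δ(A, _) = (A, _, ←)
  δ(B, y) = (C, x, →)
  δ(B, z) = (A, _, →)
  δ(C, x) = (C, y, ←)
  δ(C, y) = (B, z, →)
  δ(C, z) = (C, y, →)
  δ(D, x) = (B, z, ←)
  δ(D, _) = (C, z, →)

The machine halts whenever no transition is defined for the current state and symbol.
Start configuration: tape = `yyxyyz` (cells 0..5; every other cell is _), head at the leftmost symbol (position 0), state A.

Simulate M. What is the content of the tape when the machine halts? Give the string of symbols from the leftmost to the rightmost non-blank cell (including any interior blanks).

state=A head=0 tape=[y]yxyyz_   (A,y)→(A,y,→)
state=A head=1 tape=y[y]xyyz_   (A,y)→(A,y,→)
state=A head=2 tape=yy[x]yyz_   (A,x)→(A,_,→)
state=A head=3 tape=yy_[y]yz_   (A,y)→(A,y,→)
state=A head=4 tape=yy_y[y]z_   (A,y)→(A,y,→)
state=A head=5 tape=yy_yy[z]_   (A,z)→(C,y,→)
state=C head=6 tape=yy_yyy[_]
The non-blank tape span at halt is yy_yyy.

yy_yyy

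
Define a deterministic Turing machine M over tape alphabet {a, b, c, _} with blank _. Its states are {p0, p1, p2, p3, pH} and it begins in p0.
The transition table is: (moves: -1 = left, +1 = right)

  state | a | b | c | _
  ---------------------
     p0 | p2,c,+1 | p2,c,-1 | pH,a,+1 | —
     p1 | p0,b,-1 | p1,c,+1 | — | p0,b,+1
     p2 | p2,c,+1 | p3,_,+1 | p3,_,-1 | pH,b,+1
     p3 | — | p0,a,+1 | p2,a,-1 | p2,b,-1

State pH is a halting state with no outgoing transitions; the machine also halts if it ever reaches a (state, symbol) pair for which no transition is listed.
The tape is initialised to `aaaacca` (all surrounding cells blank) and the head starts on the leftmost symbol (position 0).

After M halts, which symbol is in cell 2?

state=p0 head=0 tape=__[a]aaacca   (p0,a)→(p2,c,+1)
state=p2 head=1 tape=__c[a]aacca   (p2,a)→(p2,c,+1)
state=p2 head=2 tape=__cc[a]acca   (p2,a)→(p2,c,+1)
state=p2 head=3 tape=__ccc[a]cca   (p2,a)→(p2,c,+1)
state=p2 head=4 tape=__cccc[c]ca   (p2,c)→(p3,_,-1)
state=p3 head=3 tape=__ccc[c]_ca   (p3,c)→(p2,a,-1)
state=p2 head=2 tape=__cc[c]a_ca   (p2,c)→(p3,_,-1)
state=p3 head=1 tape=__c[c]_a_ca   (p3,c)→(p2,a,-1)
state=p2 head=0 tape=__[c]a_a_ca   (p2,c)→(p3,_,-1)
state=p3 head=-1 tape=_[_]_a_a_ca   (p3,_)→(p2,b,-1)
state=p2 head=-2 tape=[_]b_a_a_ca   (p2,_)→(pH,b,+1)
state=pH head=-1 tape=b[b]_a_a_ca
Cell 2 holds _ when M halts.

_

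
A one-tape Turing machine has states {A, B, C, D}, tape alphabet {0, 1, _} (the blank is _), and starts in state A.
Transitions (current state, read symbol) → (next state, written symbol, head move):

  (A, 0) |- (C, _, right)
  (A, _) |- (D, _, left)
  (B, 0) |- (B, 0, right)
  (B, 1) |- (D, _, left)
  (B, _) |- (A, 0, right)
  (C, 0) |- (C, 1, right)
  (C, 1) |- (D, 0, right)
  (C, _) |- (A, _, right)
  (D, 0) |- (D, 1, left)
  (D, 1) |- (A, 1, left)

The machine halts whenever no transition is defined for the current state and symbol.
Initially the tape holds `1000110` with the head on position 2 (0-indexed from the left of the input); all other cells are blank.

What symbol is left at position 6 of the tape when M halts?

1

state=A head=2 tape=10[0]0110   (A,0)→(C,_,right)
state=C head=3 tape=10_[0]110   (C,0)→(C,1,right)
state=C head=4 tape=10_1[1]10   (C,1)→(D,0,right)
state=D head=5 tape=10_10[1]0   (D,1)→(A,1,left)
state=A head=4 tape=10_1[0]10   (A,0)→(C,_,right)
state=C head=5 tape=10_1_[1]0   (C,1)→(D,0,right)
state=D head=6 tape=10_1_0[0]   (D,0)→(D,1,left)
state=D head=5 tape=10_1_[0]1   (D,0)→(D,1,left)
state=D head=4 tape=10_1[_]11
Cell 6 holds 1 when M halts.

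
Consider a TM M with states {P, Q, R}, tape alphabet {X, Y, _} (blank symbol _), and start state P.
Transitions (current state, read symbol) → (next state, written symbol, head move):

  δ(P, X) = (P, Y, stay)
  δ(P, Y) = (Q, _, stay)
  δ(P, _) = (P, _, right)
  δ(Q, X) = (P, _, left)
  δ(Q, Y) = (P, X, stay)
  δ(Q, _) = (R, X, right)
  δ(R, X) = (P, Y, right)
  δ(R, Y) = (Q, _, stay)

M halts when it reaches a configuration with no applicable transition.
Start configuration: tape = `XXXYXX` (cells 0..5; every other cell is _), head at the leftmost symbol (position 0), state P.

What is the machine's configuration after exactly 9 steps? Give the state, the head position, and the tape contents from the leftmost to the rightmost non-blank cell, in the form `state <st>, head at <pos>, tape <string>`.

P | [X]XXYXX   read X → write Y, move stay, go to P
P | [Y]XXYXX   read Y → write _, move stay, go to Q
Q | [_]XXYXX   read _ → write X, move right, go to R
R | X[X]XYXX   read X → write Y, move right, go to P
P | XY[X]YXX   read X → write Y, move stay, go to P
P | XY[Y]YXX   read Y → write _, move stay, go to Q
Q | XY[_]YXX   read _ → write X, move right, go to R
R | XYX[Y]XX   read Y → write _, move stay, go to Q
Q | XYX[_]XX   read _ → write X, move right, go to R
R | XYXX[X]X
After 9 steps: state R, head at 4, tape XYXXXX.

state R, head at 4, tape XYXXXX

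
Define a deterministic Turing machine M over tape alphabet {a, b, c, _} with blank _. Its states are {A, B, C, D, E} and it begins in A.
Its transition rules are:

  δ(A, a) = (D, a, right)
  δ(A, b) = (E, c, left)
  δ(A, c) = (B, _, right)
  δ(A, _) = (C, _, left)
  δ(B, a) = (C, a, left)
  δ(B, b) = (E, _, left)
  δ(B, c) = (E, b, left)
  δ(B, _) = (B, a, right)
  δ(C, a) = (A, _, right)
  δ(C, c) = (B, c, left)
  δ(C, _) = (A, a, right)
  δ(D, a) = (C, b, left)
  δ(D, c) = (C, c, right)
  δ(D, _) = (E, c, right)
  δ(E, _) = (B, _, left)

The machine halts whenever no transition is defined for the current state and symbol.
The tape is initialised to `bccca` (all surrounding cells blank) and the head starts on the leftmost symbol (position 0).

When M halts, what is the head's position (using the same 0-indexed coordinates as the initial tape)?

A | __[b]ccca   read b → write c, move left, go to E
E | _[_]cccca   read _ → write _, move left, go to B
B | [_]_cccca   read _ → write a, move right, go to B
B | a[_]cccca   read _ → write a, move right, go to B
B | aa[c]ccca   read c → write b, move left, go to E
E | a[a]bccca
At halt the head is at cell -1.

-1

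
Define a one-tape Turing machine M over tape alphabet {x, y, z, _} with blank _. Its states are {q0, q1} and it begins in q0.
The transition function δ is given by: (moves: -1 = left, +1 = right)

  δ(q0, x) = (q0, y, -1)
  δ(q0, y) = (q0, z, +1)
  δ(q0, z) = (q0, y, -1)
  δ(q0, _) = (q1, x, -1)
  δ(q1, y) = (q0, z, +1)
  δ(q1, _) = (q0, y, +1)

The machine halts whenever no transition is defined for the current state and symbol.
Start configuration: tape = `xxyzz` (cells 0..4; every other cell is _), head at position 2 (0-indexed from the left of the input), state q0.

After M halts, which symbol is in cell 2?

z

state=q0 head=2 tape=____xx[y]zz_   (q0,y)→(q0,z,+1)
state=q0 head=3 tape=____xxz[z]z_   (q0,z)→(q0,y,-1)
state=q0 head=2 tape=____xx[z]yz_   (q0,z)→(q0,y,-1)
state=q0 head=1 tape=____x[x]yyz_   (q0,x)→(q0,y,-1)
state=q0 head=0 tape=____[x]yyyz_   (q0,x)→(q0,y,-1)
state=q0 head=-1 tape=___[_]yyyyz_   (q0,_)→(q1,x,-1)
state=q1 head=-2 tape=__[_]xyyyyz_   (q1,_)→(q0,y,+1)
state=q0 head=-1 tape=__y[x]yyyyz_   (q0,x)→(q0,y,-1)
state=q0 head=-2 tape=__[y]yyyyyz_   (q0,y)→(q0,z,+1)
state=q0 head=-1 tape=__z[y]yyyyz_   (q0,y)→(q0,z,+1)
state=q0 head=0 tape=__zz[y]yyyz_   (q0,y)→(q0,z,+1)
state=q0 head=1 tape=__zzz[y]yyz_   (q0,y)→(q0,z,+1)
state=q0 head=2 tape=__zzzz[y]yz_   (q0,y)→(q0,z,+1)
state=q0 head=3 tape=__zzzzz[y]z_   (q0,y)→(q0,z,+1)
state=q0 head=4 tape=__zzzzzz[z]_   (q0,z)→(q0,y,-1)
state=q0 head=3 tape=__zzzzz[z]y_   (q0,z)→(q0,y,-1)
state=q0 head=2 tape=__zzzz[z]yy_   (q0,z)→(q0,y,-1)
state=q0 head=1 tape=__zzz[z]yyy_   (q0,z)→(q0,y,-1)
state=q0 head=0 tape=__zz[z]yyyy_   (q0,z)→(q0,y,-1)
state=q0 head=-1 tape=__z[z]yyyyy_   (q0,z)→(q0,y,-1)
state=q0 head=-2 tape=__[z]yyyyyy_   (q0,z)→(q0,y,-1)
state=q0 head=-3 tape=_[_]yyyyyyy_   (q0,_)→(q1,x,-1)
state=q1 head=-4 tape=[_]xyyyyyyy_   (q1,_)→(q0,y,+1)
state=q0 head=-3 tape=y[x]yyyyyyy_   (q0,x)→(q0,y,-1)
state=q0 head=-4 tape=[y]yyyyyyyy_   (q0,y)→(q0,z,+1)
state=q0 head=-3 tape=z[y]yyyyyyy_   (q0,y)→(q0,z,+1)
state=q0 head=-2 tape=zz[y]yyyyyy_   (q0,y)→(q0,z,+1)
state=q0 head=-1 tape=zzz[y]yyyyy_   (q0,y)→(q0,z,+1)
state=q0 head=0 tape=zzzz[y]yyyy_   (q0,y)→(q0,z,+1)
state=q0 head=1 tape=zzzzz[y]yyy_   (q0,y)→(q0,z,+1)
state=q0 head=2 tape=zzzzzz[y]yy_   (q0,y)→(q0,z,+1)
state=q0 head=3 tape=zzzzzzz[y]y_   (q0,y)→(q0,z,+1)
state=q0 head=4 tape=zzzzzzzz[y]_   (q0,y)→(q0,z,+1)
state=q0 head=5 tape=zzzzzzzzz[_]   (q0,_)→(q1,x,-1)
state=q1 head=4 tape=zzzzzzzz[z]x
Cell 2 holds z when M halts.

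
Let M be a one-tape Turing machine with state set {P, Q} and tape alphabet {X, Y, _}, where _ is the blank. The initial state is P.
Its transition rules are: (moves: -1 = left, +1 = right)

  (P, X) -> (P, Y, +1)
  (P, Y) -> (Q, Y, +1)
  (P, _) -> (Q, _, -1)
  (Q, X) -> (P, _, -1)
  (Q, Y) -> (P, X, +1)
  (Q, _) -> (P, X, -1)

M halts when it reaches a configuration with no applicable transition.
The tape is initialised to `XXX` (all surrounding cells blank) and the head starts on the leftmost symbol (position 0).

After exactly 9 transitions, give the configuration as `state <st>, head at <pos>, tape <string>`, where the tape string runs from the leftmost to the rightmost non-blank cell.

state=P head=0 tape=[X]XX_   (P,X)→(P,Y,+1)
state=P head=1 tape=Y[X]X_   (P,X)→(P,Y,+1)
state=P head=2 tape=YY[X]_   (P,X)→(P,Y,+1)
state=P head=3 tape=YYY[_]   (P,_)→(Q,_,-1)
state=Q head=2 tape=YY[Y]_   (Q,Y)→(P,X,+1)
state=P head=3 tape=YYX[_]   (P,_)→(Q,_,-1)
state=Q head=2 tape=YY[X]_   (Q,X)→(P,_,-1)
state=P head=1 tape=Y[Y]__   (P,Y)→(Q,Y,+1)
state=Q head=2 tape=YY[_]_   (Q,_)→(P,X,-1)
state=P head=1 tape=Y[Y]X_
After 9 steps: state P, head at 1, tape YYX.

state P, head at 1, tape YYX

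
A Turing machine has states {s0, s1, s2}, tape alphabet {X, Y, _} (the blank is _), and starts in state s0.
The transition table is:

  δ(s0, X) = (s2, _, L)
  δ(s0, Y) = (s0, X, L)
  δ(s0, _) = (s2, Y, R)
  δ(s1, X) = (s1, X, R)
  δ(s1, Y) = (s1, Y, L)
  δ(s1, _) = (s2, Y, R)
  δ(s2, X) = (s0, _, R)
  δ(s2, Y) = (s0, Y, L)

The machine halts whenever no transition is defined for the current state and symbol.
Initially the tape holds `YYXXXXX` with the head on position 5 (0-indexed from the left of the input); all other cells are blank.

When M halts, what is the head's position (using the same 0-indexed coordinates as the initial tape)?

8

s0 | YYXXX[X]X__   read X → write _, move L, go to s2
s2 | YYXX[X]_X__   read X → write _, move R, go to s0
s0 | YYXX_[_]X__   read _ → write Y, move R, go to s2
s2 | YYXX_Y[X]__   read X → write _, move R, go to s0
s0 | YYXX_Y_[_]_   read _ → write Y, move R, go to s2
s2 | YYXX_Y_Y[_]
At halt the head is at cell 8.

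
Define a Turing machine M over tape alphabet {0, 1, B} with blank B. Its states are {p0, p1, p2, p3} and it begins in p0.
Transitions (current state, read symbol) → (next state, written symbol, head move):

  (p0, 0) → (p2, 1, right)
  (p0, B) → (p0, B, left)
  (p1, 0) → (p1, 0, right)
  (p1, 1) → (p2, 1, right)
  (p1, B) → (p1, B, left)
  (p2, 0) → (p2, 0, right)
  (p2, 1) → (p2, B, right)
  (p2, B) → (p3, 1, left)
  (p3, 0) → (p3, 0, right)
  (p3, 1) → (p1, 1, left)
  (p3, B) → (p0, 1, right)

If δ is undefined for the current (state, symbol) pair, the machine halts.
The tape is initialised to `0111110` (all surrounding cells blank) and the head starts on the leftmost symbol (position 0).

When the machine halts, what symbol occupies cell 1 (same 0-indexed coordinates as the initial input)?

p0 | [0]111110BBB   read 0 → write 1, move right, go to p2
p2 | 1[1]11110BBB   read 1 → write B, move right, go to p2
p2 | 1B[1]1110BBB   read 1 → write B, move right, go to p2
p2 | 1BB[1]110BBB   read 1 → write B, move right, go to p2
p2 | 1BBB[1]10BBB   read 1 → write B, move right, go to p2
p2 | 1BBBB[1]0BBB   read 1 → write B, move right, go to p2
p2 | 1BBBBB[0]BBB   read 0 → write 0, move right, go to p2
p2 | 1BBBBB0[B]BB   read B → write 1, move left, go to p3
p3 | 1BBBBB[0]1BB   read 0 → write 0, move right, go to p3
p3 | 1BBBBB0[1]BB   read 1 → write 1, move left, go to p1
p1 | 1BBBBB[0]1BB   read 0 → write 0, move right, go to p1
p1 | 1BBBBB0[1]BB   read 1 → write 1, move right, go to p2
p2 | 1BBBBB01[B]B   read B → write 1, move left, go to p3
p3 | 1BBBBB0[1]1B   read 1 → write 1, move left, go to p1
p1 | 1BBBBB[0]11B   read 0 → write 0, move right, go to p1
p1 | 1BBBBB0[1]1B   read 1 → write 1, move right, go to p2
p2 | 1BBBBB01[1]B   read 1 → write B, move right, go to p2
p2 | 1BBBBB01B[B]   read B → write 1, move left, go to p3
p3 | 1BBBBB01[B]1   read B → write 1, move right, go to p0
p0 | 1BBBBB011[1]
Cell 1 holds B when M halts.

B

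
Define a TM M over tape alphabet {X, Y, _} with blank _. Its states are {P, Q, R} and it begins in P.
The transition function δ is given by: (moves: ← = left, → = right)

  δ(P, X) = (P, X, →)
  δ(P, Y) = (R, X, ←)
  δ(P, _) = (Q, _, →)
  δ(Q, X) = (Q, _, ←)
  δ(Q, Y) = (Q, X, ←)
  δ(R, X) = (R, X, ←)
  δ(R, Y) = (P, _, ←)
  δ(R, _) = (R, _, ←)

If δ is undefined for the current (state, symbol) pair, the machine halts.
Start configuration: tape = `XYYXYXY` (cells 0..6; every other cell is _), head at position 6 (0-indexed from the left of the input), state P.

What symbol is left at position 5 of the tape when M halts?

P | XYYXYX[Y]   read Y → write X, move ←, go to R
R | XYYXY[X]X   read X → write X, move ←, go to R
R | XYYX[Y]XX   read Y → write _, move ←, go to P
P | XYY[X]_XX   read X → write X, move →, go to P
P | XYYX[_]XX   read _ → write _, move →, go to Q
Q | XYYX_[X]X   read X → write _, move ←, go to Q
Q | XYYX[_]_X
Cell 5 holds _ when M halts.

_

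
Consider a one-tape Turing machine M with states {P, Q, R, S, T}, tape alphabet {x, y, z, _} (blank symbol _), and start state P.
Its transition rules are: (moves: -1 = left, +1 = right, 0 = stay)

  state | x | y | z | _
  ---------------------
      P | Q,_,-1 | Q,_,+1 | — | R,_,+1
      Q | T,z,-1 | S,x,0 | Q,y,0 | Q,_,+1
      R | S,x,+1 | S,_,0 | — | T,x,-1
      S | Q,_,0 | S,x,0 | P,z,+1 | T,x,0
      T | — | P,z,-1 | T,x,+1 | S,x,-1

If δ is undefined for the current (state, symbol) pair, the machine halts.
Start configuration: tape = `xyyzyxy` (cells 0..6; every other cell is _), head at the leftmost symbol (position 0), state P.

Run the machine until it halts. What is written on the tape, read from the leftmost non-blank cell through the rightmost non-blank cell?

P | _[x]yyzyxy   read x → write _, move -1, go to Q
Q | [_]_yyzyxy   read _ → write _, move +1, go to Q
Q | _[_]yyzyxy   read _ → write _, move +1, go to Q
Q | __[y]yzyxy   read y → write x, move 0, go to S
S | __[x]yzyxy   read x → write _, move 0, go to Q
Q | __[_]yzyxy   read _ → write _, move +1, go to Q
Q | ___[y]zyxy   read y → write x, move 0, go to S
S | ___[x]zyxy   read x → write _, move 0, go to Q
Q | ___[_]zyxy   read _ → write _, move +1, go to Q
Q | ____[z]yxy   read z → write y, move 0, go to Q
Q | ____[y]yxy   read y → write x, move 0, go to S
S | ____[x]yxy   read x → write _, move 0, go to Q
Q | ____[_]yxy   read _ → write _, move +1, go to Q
Q | _____[y]xy   read y → write x, move 0, go to S
S | _____[x]xy   read x → write _, move 0, go to Q
Q | _____[_]xy   read _ → write _, move +1, go to Q
Q | ______[x]y   read x → write z, move -1, go to T
T | _____[_]zy   read _ → write x, move -1, go to S
S | ____[_]xzy   read _ → write x, move 0, go to T
T | ____[x]xzy
The non-blank tape span at halt is xxzy.

xxzy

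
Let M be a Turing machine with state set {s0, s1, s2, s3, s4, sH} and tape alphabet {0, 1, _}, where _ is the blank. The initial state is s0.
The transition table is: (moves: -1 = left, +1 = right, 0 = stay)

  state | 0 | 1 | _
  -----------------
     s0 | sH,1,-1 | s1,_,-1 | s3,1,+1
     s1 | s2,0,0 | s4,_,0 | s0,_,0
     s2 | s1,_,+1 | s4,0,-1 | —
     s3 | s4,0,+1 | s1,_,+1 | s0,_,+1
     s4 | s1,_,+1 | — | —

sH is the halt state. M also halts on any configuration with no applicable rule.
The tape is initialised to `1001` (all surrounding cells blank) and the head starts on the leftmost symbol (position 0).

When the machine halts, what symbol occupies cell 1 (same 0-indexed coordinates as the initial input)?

1

s0 | _[1]001   read 1 → write _, move -1, go to s1
s1 | [_]_001   read _ → write _, move 0, go to s0
s0 | [_]_001   read _ → write 1, move +1, go to s3
s3 | 1[_]001   read _ → write _, move +1, go to s0
s0 | 1_[0]01   read 0 → write 1, move -1, go to sH
sH | 1[_]101
Cell 1 holds 1 when M halts.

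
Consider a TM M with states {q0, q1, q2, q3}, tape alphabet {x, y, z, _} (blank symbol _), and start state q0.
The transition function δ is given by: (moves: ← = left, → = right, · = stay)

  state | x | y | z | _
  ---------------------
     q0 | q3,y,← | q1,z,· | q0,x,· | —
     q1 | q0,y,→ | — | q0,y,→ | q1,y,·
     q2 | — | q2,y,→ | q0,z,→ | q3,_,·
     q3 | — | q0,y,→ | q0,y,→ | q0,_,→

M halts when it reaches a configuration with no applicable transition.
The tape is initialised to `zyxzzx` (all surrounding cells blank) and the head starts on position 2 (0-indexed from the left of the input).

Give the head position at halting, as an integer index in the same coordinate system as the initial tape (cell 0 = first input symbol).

q0 | zy[x]zzx_   read x → write y, move ←, go to q3
q3 | z[y]yzzx_   read y → write y, move →, go to q0
q0 | zy[y]zzx_   read y → write z, move ·, go to q1
q1 | zy[z]zzx_   read z → write y, move →, go to q0
q0 | zyy[z]zx_   read z → write x, move ·, go to q0
q0 | zyy[x]zx_   read x → write y, move ←, go to q3
q3 | zy[y]yzx_   read y → write y, move →, go to q0
q0 | zyy[y]zx_   read y → write z, move ·, go to q1
q1 | zyy[z]zx_   read z → write y, move →, go to q0
q0 | zyyy[z]x_   read z → write x, move ·, go to q0
q0 | zyyy[x]x_   read x → write y, move ←, go to q3
q3 | zyy[y]yx_   read y → write y, move →, go to q0
q0 | zyyy[y]x_   read y → write z, move ·, go to q1
q1 | zyyy[z]x_   read z → write y, move →, go to q0
q0 | zyyyy[x]_   read x → write y, move ←, go to q3
q3 | zyyy[y]y_   read y → write y, move →, go to q0
q0 | zyyyy[y]_   read y → write z, move ·, go to q1
q1 | zyyyy[z]_   read z → write y, move →, go to q0
q0 | zyyyyy[_]
At halt the head is at cell 6.

6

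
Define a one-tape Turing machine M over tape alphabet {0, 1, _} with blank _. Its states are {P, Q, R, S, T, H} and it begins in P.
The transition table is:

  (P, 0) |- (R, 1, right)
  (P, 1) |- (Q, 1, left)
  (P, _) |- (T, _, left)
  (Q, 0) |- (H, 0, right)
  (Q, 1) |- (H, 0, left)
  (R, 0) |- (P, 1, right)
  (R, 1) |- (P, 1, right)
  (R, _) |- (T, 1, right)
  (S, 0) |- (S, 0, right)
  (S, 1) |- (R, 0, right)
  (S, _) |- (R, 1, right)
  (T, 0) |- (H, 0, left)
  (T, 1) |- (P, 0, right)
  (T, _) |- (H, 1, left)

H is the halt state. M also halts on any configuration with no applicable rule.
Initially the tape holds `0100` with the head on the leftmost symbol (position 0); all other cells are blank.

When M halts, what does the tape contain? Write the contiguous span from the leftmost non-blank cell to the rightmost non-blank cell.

P | [0]100_   read 0 → write 1, move right, go to R
R | 1[1]00_   read 1 → write 1, move right, go to P
P | 11[0]0_   read 0 → write 1, move right, go to R
R | 111[0]_   read 0 → write 1, move right, go to P
P | 1111[_]   read _ → write _, move left, go to T
T | 111[1]_   read 1 → write 0, move right, go to P
P | 1110[_]   read _ → write _, move left, go to T
T | 111[0]_   read 0 → write 0, move left, go to H
H | 11[1]0_
The non-blank tape span at halt is 1110.

1110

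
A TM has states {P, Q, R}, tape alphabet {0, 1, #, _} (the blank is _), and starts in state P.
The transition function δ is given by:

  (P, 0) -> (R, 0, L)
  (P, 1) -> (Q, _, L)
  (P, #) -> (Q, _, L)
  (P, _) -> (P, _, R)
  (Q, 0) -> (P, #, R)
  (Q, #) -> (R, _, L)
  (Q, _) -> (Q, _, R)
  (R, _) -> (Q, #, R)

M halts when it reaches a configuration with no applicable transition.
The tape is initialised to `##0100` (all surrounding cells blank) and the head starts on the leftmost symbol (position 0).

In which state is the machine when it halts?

state=P head=0 tape=_[#]#0100   (P,#)→(Q,_,L)
state=Q head=-1 tape=[_]_#0100   (Q,_)→(Q,_,R)
state=Q head=0 tape=_[_]#0100   (Q,_)→(Q,_,R)
state=Q head=1 tape=__[#]0100   (Q,#)→(R,_,L)
state=R head=0 tape=_[_]_0100   (R,_)→(Q,#,R)
state=Q head=1 tape=_#[_]0100   (Q,_)→(Q,_,R)
state=Q head=2 tape=_#_[0]100   (Q,0)→(P,#,R)
state=P head=3 tape=_#_#[1]00   (P,1)→(Q,_,L)
state=Q head=2 tape=_#_[#]_00   (Q,#)→(R,_,L)
state=R head=1 tape=_#[_]__00   (R,_)→(Q,#,R)
state=Q head=2 tape=_##[_]_00   (Q,_)→(Q,_,R)
state=Q head=3 tape=_##_[_]00   (Q,_)→(Q,_,R)
state=Q head=4 tape=_##__[0]0   (Q,0)→(P,#,R)
state=P head=5 tape=_##__#[0]   (P,0)→(R,0,L)
state=R head=4 tape=_##__[#]0
No transition is defined for (R, #); M halts in state R.

R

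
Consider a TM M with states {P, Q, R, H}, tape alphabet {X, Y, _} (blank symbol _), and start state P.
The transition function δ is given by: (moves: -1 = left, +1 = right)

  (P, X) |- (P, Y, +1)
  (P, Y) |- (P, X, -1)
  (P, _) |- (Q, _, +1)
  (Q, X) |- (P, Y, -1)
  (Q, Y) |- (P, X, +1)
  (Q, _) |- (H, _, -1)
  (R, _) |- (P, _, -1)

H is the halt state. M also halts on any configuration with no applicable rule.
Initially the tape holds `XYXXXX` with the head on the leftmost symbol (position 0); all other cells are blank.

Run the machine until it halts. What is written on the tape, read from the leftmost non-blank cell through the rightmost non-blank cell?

XYYYYY

P | _[X]YXXXX__   read X → write Y, move +1, go to P
P | _Y[Y]XXXX__   read Y → write X, move -1, go to P
P | _[Y]XXXXX__   read Y → write X, move -1, go to P
P | [_]XXXXXX__   read _ → write _, move +1, go to Q
Q | _[X]XXXXX__   read X → write Y, move -1, go to P
P | [_]YXXXXX__   read _ → write _, move +1, go to Q
Q | _[Y]XXXXX__   read Y → write X, move +1, go to P
P | _X[X]XXXX__   read X → write Y, move +1, go to P
P | _XY[X]XXX__   read X → write Y, move +1, go to P
P | _XYY[X]XX__   read X → write Y, move +1, go to P
P | _XYYY[X]X__   read X → write Y, move +1, go to P
P | _XYYYY[X]__   read X → write Y, move +1, go to P
P | _XYYYYY[_]_   read _ → write _, move +1, go to Q
Q | _XYYYYY_[_]   read _ → write _, move -1, go to H
H | _XYYYYY[_]_
The non-blank tape span at halt is XYYYYY.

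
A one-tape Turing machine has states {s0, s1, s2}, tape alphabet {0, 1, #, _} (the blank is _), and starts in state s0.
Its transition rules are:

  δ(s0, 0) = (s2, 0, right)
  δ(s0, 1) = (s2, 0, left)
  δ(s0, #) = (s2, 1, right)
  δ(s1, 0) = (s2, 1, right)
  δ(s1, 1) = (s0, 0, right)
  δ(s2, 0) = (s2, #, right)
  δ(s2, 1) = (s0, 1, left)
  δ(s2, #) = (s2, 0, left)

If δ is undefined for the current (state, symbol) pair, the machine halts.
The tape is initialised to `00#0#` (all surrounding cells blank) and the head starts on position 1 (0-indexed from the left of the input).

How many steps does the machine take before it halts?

14

state=s0 head=1 tape=0[0]#0#_   (s0,0)→(s2,0,right)
state=s2 head=2 tape=00[#]0#_   (s2,#)→(s2,0,left)
state=s2 head=1 tape=0[0]00#_   (s2,0)→(s2,#,right)
state=s2 head=2 tape=0#[0]0#_   (s2,0)→(s2,#,right)
state=s2 head=3 tape=0##[0]#_   (s2,0)→(s2,#,right)
state=s2 head=4 tape=0###[#]_   (s2,#)→(s2,0,left)
state=s2 head=3 tape=0##[#]0_   (s2,#)→(s2,0,left)
state=s2 head=2 tape=0#[#]00_   (s2,#)→(s2,0,left)
state=s2 head=1 tape=0[#]000_   (s2,#)→(s2,0,left)
state=s2 head=0 tape=[0]0000_   (s2,0)→(s2,#,right)
state=s2 head=1 tape=#[0]000_   (s2,0)→(s2,#,right)
state=s2 head=2 tape=##[0]00_   (s2,0)→(s2,#,right)
state=s2 head=3 tape=###[0]0_   (s2,0)→(s2,#,right)
state=s2 head=4 tape=####[0]_   (s2,0)→(s2,#,right)
state=s2 head=5 tape=#####[_]
M halts after 14 transitions.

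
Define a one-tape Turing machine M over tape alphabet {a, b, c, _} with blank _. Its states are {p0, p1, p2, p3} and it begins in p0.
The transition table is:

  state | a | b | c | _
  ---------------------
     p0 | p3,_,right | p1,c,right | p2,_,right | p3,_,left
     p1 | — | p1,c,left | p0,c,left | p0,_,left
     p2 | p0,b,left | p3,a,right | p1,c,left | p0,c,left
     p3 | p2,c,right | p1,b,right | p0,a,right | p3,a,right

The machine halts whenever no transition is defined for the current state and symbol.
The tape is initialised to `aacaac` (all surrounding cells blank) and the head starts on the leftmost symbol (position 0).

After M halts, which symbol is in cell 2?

a

p0 | _[a]acaac   read a → write _, move right, go to p3
p3 | __[a]caac   read a → write c, move right, go to p2
p2 | __c[c]aac   read c → write c, move left, go to p1
p1 | __[c]caac   read c → write c, move left, go to p0
p0 | _[_]ccaac   read _ → write _, move left, go to p3
p3 | [_]_ccaac   read _ → write a, move right, go to p3
p3 | a[_]ccaac   read _ → write a, move right, go to p3
p3 | aa[c]caac   read c → write a, move right, go to p0
p0 | aaa[c]aac   read c → write _, move right, go to p2
p2 | aaa_[a]ac   read a → write b, move left, go to p0
p0 | aaa[_]bac   read _ → write _, move left, go to p3
p3 | aa[a]_bac   read a → write c, move right, go to p2
p2 | aac[_]bac   read _ → write c, move left, go to p0
p0 | aa[c]cbac   read c → write _, move right, go to p2
p2 | aa_[c]bac   read c → write c, move left, go to p1
p1 | aa[_]cbac   read _ → write _, move left, go to p0
p0 | a[a]_cbac   read a → write _, move right, go to p3
p3 | a_[_]cbac   read _ → write a, move right, go to p3
p3 | a_a[c]bac   read c → write a, move right, go to p0
p0 | a_aa[b]ac   read b → write c, move right, go to p1
p1 | a_aac[a]c
Cell 2 holds a when M halts.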